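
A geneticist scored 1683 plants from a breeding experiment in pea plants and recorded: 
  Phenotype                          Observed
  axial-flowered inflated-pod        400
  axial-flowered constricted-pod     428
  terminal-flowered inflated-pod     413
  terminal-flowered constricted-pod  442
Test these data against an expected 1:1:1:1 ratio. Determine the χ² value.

2.364

The 1:1:1:1 ratio has 4 parts, so with N = 1683 the expected counts are:
  axial-flowered inflated-pod: 1683 × 1/4 = 420.75
  axial-flowered constricted-pod: 1683 × 1/4 = 420.75
  terminal-flowered inflated-pod: 1683 × 1/4 = 420.75
  terminal-flowered constricted-pod: 1683 × 1/4 = 420.75
χ² = Σ (O − E)² / E
  axial-flowered inflated-pod: (400 − 420.75)² / 420.75 = 1.0233
  axial-flowered constricted-pod: (428 − 420.75)² / 420.75 = 0.1249
  terminal-flowered inflated-pod: (413 − 420.75)² / 420.75 = 0.1428
  terminal-flowered constricted-pod: (442 − 420.75)² / 420.75 = 1.0732
χ² = 1.0233 + 0.1249 + 0.1428 + 1.0732 = 2.3642 ≈ 2.364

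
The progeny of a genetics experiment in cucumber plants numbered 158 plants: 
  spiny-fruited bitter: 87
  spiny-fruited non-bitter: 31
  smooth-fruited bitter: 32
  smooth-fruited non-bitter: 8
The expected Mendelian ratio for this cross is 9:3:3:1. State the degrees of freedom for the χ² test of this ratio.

A goodness-of-fit test with 4 phenotype classes has df = 4 − 1 = 3.

3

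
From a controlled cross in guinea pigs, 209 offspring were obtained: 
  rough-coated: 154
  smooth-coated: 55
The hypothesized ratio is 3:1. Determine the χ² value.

Expected counts for N = 209 under a 3:1 ratio (total parts = 4):
  rough-coated: 209 × 3/4 = 156.75
  smooth-coated: 209 × 1/4 = 52.25
χ² = Σ (O − E)² / E
  rough-coated: (154 − 156.75)² / 156.75 = 0.0482
  smooth-coated: (55 − 52.25)² / 52.25 = 0.1447
χ² = 0.0482 + 0.1447 = 0.1929 ≈ 0.193

0.193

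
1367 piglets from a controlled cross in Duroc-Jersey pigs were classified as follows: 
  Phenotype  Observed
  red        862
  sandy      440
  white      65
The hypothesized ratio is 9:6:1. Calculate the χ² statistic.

26.441

Under the 9:6:1 hypothesis (Σ ratio = 16, N = 1367):
  red: 1367 × 9/16 = 768.9375
  sandy: 1367 × 6/16 = 512.625
  white: 1367 × 1/16 = 85.4375
χ² = Σ (O − E)² / E
  red: (862 − 768.9375)² / 768.9375 = 11.2631
  sandy: (440 − 512.625)² / 512.625 = 10.2890
  white: (65 − 85.4375)² / 85.4375 = 4.8889
χ² = 11.2631 + 10.2890 + 4.8889 = 26.441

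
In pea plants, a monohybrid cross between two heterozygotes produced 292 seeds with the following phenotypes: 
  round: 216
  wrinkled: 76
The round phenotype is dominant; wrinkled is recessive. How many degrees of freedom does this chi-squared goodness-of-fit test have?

1

For a monohybrid cross between heterozygotes with complete dominance, the expected phenotypic ratio is 3:1.
A goodness-of-fit test with 2 phenotype classes has df = 2 − 1 = 1.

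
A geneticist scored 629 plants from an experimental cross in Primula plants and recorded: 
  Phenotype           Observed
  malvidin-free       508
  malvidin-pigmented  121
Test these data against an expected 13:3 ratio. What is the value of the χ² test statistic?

The 13:3 ratio has 16 parts, so with N = 629 the expected counts are:
  malvidin-free: 629 × 13/16 = 511.0625
  malvidin-pigmented: 629 × 3/16 = 117.9375
χ² = Σ (O − E)² / E
  malvidin-free: (508 − 511.0625)² / 511.0625 = 0.0184
  malvidin-pigmented: (121 − 117.9375)² / 117.9375 = 0.0795
χ² = 0.0184 + 0.0795 = 0.0979 ≈ 0.098

0.098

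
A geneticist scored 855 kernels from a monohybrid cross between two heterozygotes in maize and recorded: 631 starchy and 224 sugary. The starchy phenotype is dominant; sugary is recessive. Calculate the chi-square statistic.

For a monohybrid cross between heterozygotes with complete dominance, the expected phenotypic ratio is 3:1.
Under the 3:1 hypothesis (Σ ratio = 4, N = 855):
  starchy: 855 × 3/4 = 641.25
  sugary: 855 × 1/4 = 213.75
χ² = Σ (O − E)² / E
  starchy: (631 − 641.25)² / 641.25 = 0.1638
  sugary: (224 − 213.75)² / 213.75 = 0.4915
χ² = 0.1638 + 0.4915 = 0.6553 ≈ 0.655

0.655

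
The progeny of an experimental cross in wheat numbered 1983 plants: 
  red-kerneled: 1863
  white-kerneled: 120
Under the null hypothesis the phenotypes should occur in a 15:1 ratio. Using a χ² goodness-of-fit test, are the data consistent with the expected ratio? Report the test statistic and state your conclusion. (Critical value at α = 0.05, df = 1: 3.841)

0.133; consistent

Expected counts for N = 1983 under a 15:1 ratio (total parts = 16):
  red-kerneled: 1983 × 15/16 = 1859.0625
  white-kerneled: 1983 × 1/16 = 123.9375
χ² = Σ (O − E)² / E
  red-kerneled: (1863 − 1859.0625)² / 1859.0625 = 0.0083
  white-kerneled: (120 − 123.9375)² / 123.9375 = 0.1251
χ² = 0.0083 + 0.1251 = 0.1334 ≈ 0.133
Degrees of freedom = 2 − 1 = 1; critical value at α = 0.05 is 3.841.
Since 0.133 < 3.841, we fail to reject the null hypothesis — the data are consistent with the 15:1 ratio.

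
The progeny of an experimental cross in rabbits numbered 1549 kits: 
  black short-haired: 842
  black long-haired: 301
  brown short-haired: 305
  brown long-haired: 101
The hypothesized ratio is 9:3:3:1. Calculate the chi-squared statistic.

2.282

Under the 9:3:3:1 hypothesis (Σ ratio = 16, N = 1549):
  black short-haired: 1549 × 9/16 = 871.3125
  black long-haired: 1549 × 3/16 = 290.4375
  brown short-haired: 1549 × 3/16 = 290.4375
  brown long-haired: 1549 × 1/16 = 96.8125
χ² = Σ (O − E)² / E
  black short-haired: (842 − 871.3125)² / 871.3125 = 0.9861
  black long-haired: (301 − 290.4375)² / 290.4375 = 0.3841
  brown short-haired: (305 − 290.4375)² / 290.4375 = 0.7302
  brown long-haired: (101 − 96.8125)² / 96.8125 = 0.1811
χ² = 0.9861 + 0.3841 + 0.7302 + 0.1811 = 2.2815 ≈ 2.282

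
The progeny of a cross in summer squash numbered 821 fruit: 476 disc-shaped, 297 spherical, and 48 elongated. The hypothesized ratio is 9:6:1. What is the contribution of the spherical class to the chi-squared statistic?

0.384

Under the 9:6:1 hypothesis (Σ ratio = 16, N = 821):
  disc-shaped: 821 × 9/16 = 461.8125
  spherical: 821 × 6/16 = 307.875
  elongated: 821 × 1/16 = 51.3125
Contribution of spherical: (297 − 307.875)² / 307.875 = 0.3841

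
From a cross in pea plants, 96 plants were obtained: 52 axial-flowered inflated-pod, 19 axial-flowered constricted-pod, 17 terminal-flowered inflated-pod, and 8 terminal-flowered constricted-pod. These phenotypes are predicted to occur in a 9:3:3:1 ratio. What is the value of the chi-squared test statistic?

The 9:3:3:1 ratio has 16 parts, so with N = 96 the expected counts are:
  axial-flowered inflated-pod: 96 × 9/16 = 54
  axial-flowered constricted-pod: 96 × 3/16 = 18
  terminal-flowered inflated-pod: 96 × 3/16 = 18
  terminal-flowered constricted-pod: 96 × 1/16 = 6
χ² = Σ (O − E)² / E
  axial-flowered inflated-pod: (52 − 54)² / 54 = 0.0741
  axial-flowered constricted-pod: (19 − 18)² / 18 = 0.0556
  terminal-flowered inflated-pod: (17 − 18)² / 18 = 0.0556
  terminal-flowered constricted-pod: (8 − 6)² / 6 = 0.6667
χ² = 0.0741 + 0.0556 + 0.0556 + 0.6667 = 0.852

0.852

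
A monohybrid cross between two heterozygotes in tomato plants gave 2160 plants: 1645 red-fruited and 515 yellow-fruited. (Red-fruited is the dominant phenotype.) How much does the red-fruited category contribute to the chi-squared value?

0.386

For a monohybrid cross between heterozygotes with complete dominance, the expected phenotypic ratio is 3:1.
Under the 3:1 hypothesis (Σ ratio = 4, N = 2160):
  red-fruited: 2160 × 3/4 = 1620
  yellow-fruited: 2160 × 1/4 = 540
Contribution of red-fruited: (1645 − 1620)² / 1620 = 0.3858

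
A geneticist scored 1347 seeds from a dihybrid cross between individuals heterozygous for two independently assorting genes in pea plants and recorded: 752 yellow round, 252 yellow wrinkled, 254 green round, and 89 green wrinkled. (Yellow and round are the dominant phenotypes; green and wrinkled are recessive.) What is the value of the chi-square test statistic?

A dihybrid F₂ with independent assortment and complete dominance at both loci gives a 9:3:3:1 phenotypic ratio.
Expected counts for N = 1347 under a 9:3:3:1 ratio (total parts = 16):
  yellow round: 1347 × 9/16 = 757.6875
  yellow wrinkled: 1347 × 3/16 = 252.5625
  green round: 1347 × 3/16 = 252.5625
  green wrinkled: 1347 × 1/16 = 84.1875
χ² = Σ (O − E)² / E
  yellow round: (752 − 757.6875)² / 757.6875 = 0.0427
  yellow wrinkled: (252 − 252.5625)² / 252.5625 = 0.0013
  green round: (254 − 252.5625)² / 252.5625 = 0.0082
  green wrinkled: (89 − 84.1875)² / 84.1875 = 0.2751
χ² = 0.0427 + 0.0013 + 0.0082 + 0.2751 = 0.3273 ≈ 0.327

0.327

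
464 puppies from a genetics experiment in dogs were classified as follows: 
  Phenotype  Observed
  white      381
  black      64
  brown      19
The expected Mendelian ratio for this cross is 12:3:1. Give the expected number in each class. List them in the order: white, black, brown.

Under the 12:3:1 hypothesis (Σ ratio = 16, N = 464):
  white: 464 × 12/16 = 348
  black: 464 × 3/16 = 87
  brown: 464 × 1/16 = 29

348, 87, 29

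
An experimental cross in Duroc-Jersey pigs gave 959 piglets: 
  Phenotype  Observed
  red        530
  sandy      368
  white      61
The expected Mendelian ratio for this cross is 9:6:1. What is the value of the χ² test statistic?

Expected counts for N = 959 under a 9:6:1 ratio (total parts = 16):
  red: 959 × 9/16 = 539.4375
  sandy: 959 × 6/16 = 359.625
  white: 959 × 1/16 = 59.9375
χ² = Σ (O − E)² / E
  red: (530 − 539.4375)² / 539.4375 = 0.1651
  sandy: (368 − 359.625)² / 359.625 = 0.1950
  white: (61 − 59.9375)² / 59.9375 = 0.0188
χ² = 0.1651 + 0.1950 + 0.0188 = 0.3789 ≈ 0.379

0.379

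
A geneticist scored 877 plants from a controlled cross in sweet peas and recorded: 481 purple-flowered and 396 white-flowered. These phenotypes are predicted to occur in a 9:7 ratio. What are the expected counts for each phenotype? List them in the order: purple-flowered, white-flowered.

Total ratio parts = 16. Expected numbers out of 877:
  purple-flowered: 877 × 9/16 = 493.3125
  white-flowered: 877 × 7/16 = 383.6875

493.3125, 383.6875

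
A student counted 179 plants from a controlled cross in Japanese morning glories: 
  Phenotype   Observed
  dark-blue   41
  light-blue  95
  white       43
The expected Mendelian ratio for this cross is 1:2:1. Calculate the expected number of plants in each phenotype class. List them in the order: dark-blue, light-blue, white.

44.75, 89.5, 44.75

Expected counts for N = 179 under a 1:2:1 ratio (total parts = 4):
  dark-blue: 179 × 1/4 = 44.75
  light-blue: 179 × 2/4 = 89.5
  white: 179 × 1/4 = 44.75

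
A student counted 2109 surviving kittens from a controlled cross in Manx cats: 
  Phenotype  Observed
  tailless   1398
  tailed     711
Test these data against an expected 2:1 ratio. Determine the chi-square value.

0.137

The 2:1 ratio has 3 parts, so with N = 2109 the expected counts are:
  tailless: 2109 × 2/3 = 1406
  tailed: 2109 × 1/3 = 703
χ² = Σ (O − E)² / E
  tailless: (1398 − 1406)² / 1406 = 0.0455
  tailed: (711 − 703)² / 703 = 0.0910
χ² = 0.0455 + 0.0910 = 0.1365 ≈ 0.137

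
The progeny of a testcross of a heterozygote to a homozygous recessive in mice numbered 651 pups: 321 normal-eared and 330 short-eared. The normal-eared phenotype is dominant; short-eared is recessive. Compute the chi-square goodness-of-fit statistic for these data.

A testcross of a heterozygote (Aa × aa) gives a 1:1 phenotypic ratio.
The 1:1 ratio has 2 parts, so with N = 651 the expected counts are:
  normal-eared: 651 × 1/2 = 325.5
  short-eared: 651 × 1/2 = 325.5
χ² = Σ (O − E)² / E
  normal-eared: (321 − 325.5)² / 325.5 = 0.0622
  short-eared: (330 − 325.5)² / 325.5 = 0.0622
χ² = 0.0622 + 0.0622 = 0.1244 ≈ 0.124

0.124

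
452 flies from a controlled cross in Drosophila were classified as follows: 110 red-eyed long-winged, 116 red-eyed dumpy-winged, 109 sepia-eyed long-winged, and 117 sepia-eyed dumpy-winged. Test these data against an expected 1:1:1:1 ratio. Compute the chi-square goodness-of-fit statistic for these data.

0.442

Total ratio parts = 4. Expected numbers out of 452:
  red-eyed long-winged: 452 × 1/4 = 113
  red-eyed dumpy-winged: 452 × 1/4 = 113
  sepia-eyed long-winged: 452 × 1/4 = 113
  sepia-eyed dumpy-winged: 452 × 1/4 = 113
χ² = Σ (O − E)² / E
  red-eyed long-winged: (110 − 113)² / 113 = 0.0796
  red-eyed dumpy-winged: (116 − 113)² / 113 = 0.0796
  sepia-eyed long-winged: (109 − 113)² / 113 = 0.1416
  sepia-eyed dumpy-winged: (117 − 113)² / 113 = 0.1416
χ² = 0.0796 + 0.0796 + 0.1416 + 0.1416 = 0.4424 ≈ 0.442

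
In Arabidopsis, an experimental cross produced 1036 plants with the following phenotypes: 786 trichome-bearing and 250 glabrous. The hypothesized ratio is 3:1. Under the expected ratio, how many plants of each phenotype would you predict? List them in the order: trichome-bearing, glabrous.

Under the 3:1 hypothesis (Σ ratio = 4, N = 1036):
  trichome-bearing: 1036 × 3/4 = 777
  glabrous: 1036 × 1/4 = 259

777, 259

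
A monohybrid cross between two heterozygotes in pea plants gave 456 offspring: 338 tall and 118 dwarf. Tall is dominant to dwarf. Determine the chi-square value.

For a monohybrid cross between heterozygotes with complete dominance, the expected phenotypic ratio is 3:1.
Under the 3:1 hypothesis (Σ ratio = 4, N = 456):
  tall: 456 × 3/4 = 342
  dwarf: 456 × 1/4 = 114
χ² = Σ (O − E)² / E
  tall: (338 − 342)² / 342 = 0.0468
  dwarf: (118 − 114)² / 114 = 0.1404
χ² = 0.0468 + 0.1404 = 0.1872 ≈ 0.187

0.187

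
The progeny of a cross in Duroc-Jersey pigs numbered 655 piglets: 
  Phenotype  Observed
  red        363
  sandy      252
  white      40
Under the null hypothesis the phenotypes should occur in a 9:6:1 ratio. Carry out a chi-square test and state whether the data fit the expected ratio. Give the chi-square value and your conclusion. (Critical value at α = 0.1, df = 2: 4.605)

0.267; consistent

Expected counts for N = 655 under a 9:6:1 ratio (total parts = 16):
  red: 655 × 9/16 = 368.4375
  sandy: 655 × 6/16 = 245.625
  white: 655 × 1/16 = 40.9375
χ² = Σ (O − E)² / E
  red: (363 − 368.4375)² / 368.4375 = 0.0802
  sandy: (252 − 245.625)² / 245.625 = 0.1655
  white: (40 − 40.9375)² / 40.9375 = 0.0215
χ² = 0.0802 + 0.1655 + 0.0215 = 0.2672 ≈ 0.267
Degrees of freedom = 3 − 1 = 2; critical value at α = 0.1 is 4.605.
Since 0.267 < 4.605, we fail to reject the null hypothesis — the data are consistent with the 9:6:1 ratio.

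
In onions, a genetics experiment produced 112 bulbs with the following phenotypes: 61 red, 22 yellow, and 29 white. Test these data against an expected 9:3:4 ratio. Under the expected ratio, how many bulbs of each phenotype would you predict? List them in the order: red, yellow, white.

The 9:3:4 ratio has 16 parts, so with N = 112 the expected counts are:
  red: 112 × 9/16 = 63
  yellow: 112 × 3/16 = 21
  white: 112 × 4/16 = 28

63, 21, 28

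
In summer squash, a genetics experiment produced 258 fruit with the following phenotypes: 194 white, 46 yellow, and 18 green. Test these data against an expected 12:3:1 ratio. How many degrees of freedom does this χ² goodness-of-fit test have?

2

A goodness-of-fit test with 3 phenotype classes has df = 3 − 1 = 2.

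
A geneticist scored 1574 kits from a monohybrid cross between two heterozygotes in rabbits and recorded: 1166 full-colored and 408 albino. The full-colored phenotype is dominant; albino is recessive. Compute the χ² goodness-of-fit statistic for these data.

For a monohybrid cross between heterozygotes with complete dominance, the expected phenotypic ratio is 3:1.
Under the 3:1 hypothesis (Σ ratio = 4, N = 1574):
  full-colored: 1574 × 3/4 = 1180.5
  albino: 1574 × 1/4 = 393.5
χ² = Σ (O − E)² / E
  full-colored: (1166 − 1180.5)² / 1180.5 = 0.1781
  albino: (408 − 393.5)² / 393.5 = 0.5343
χ² = 0.1781 + 0.5343 = 0.7124 ≈ 0.712

0.712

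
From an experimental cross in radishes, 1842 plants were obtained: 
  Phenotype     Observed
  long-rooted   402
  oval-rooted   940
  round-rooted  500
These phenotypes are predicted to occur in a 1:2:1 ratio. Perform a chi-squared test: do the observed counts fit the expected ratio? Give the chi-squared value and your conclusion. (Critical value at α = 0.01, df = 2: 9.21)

11.212; not consistent

Under the 1:2:1 hypothesis (Σ ratio = 4, N = 1842):
  long-rooted: 1842 × 1/4 = 460.5
  oval-rooted: 1842 × 2/4 = 921
  round-rooted: 1842 × 1/4 = 460.5
χ² = Σ (O − E)² / E
  long-rooted: (402 − 460.5)² / 460.5 = 7.4316
  oval-rooted: (940 − 921)² / 921 = 0.3920
  round-rooted: (500 − 460.5)² / 460.5 = 3.3882
χ² = 7.4316 + 0.3920 + 3.3882 = 11.2118 ≈ 11.212
Degrees of freedom = 3 − 1 = 2; critical value at α = 0.01 is 9.21.
Since 11.212 > 9.21, we reject the null hypothesis — the data do not fit the 1:2:1 ratio.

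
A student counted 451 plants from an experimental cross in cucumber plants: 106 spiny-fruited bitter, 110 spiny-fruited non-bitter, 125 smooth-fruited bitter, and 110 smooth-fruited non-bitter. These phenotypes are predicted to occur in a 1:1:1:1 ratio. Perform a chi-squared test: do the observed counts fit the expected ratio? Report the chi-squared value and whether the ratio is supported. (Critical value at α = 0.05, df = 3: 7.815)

Under the 1:1:1:1 hypothesis (Σ ratio = 4, N = 451):
  spiny-fruited bitter: 451 × 1/4 = 112.75
  spiny-fruited non-bitter: 451 × 1/4 = 112.75
  smooth-fruited bitter: 451 × 1/4 = 112.75
  smooth-fruited non-bitter: 451 × 1/4 = 112.75
χ² = Σ (O − E)² / E
  spiny-fruited bitter: (106 − 112.75)² / 112.75 = 0.4041
  spiny-fruited non-bitter: (110 − 112.75)² / 112.75 = 0.0671
  smooth-fruited bitter: (125 − 112.75)² / 112.75 = 1.3309
  smooth-fruited non-bitter: (110 − 112.75)² / 112.75 = 0.0671
χ² = 0.4041 + 0.0671 + 1.3309 + 0.0671 = 1.8692 ≈ 1.869
Degrees of freedom = 4 − 1 = 3; critical value at α = 0.05 is 7.815.
Since 1.869 < 7.815, we fail to reject the null hypothesis — the data are consistent with the 1:1:1:1 ratio.

1.869; consistent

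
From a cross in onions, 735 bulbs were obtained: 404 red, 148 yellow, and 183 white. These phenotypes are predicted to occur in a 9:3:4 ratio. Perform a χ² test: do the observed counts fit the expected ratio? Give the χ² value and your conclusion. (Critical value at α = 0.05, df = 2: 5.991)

0.972; consistent

Expected counts for N = 735 under a 9:3:4 ratio (total parts = 16):
  red: 735 × 9/16 = 413.4375
  yellow: 735 × 3/16 = 137.8125
  white: 735 × 4/16 = 183.75
χ² = Σ (O − E)² / E
  red: (404 − 413.4375)² / 413.4375 = 0.2154
  yellow: (148 − 137.8125)² / 137.8125 = 0.7531
  white: (183 − 183.75)² / 183.75 = 0.0031
χ² = 0.2154 + 0.7531 + 0.0031 = 0.9716 ≈ 0.972
Degrees of freedom = 3 − 1 = 2; critical value at α = 0.05 is 5.991.
Since 0.972 < 5.991, we fail to reject the null hypothesis — the data are consistent with the 9:3:4 ratio.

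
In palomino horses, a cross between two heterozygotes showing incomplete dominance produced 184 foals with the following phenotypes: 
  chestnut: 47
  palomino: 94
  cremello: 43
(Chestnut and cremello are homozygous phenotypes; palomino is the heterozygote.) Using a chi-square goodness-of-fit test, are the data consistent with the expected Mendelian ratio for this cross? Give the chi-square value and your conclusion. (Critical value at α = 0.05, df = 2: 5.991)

0.261; consistent

With incomplete dominance, a heterozygote × heterozygote cross gives a 1:2:1 phenotypic ratio.
The 1:2:1 ratio has 4 parts, so with N = 184 the expected counts are:
  chestnut: 184 × 1/4 = 46
  palomino: 184 × 2/4 = 92
  cremello: 184 × 1/4 = 46
χ² = Σ (O − E)² / E
  chestnut: (47 − 46)² / 46 = 0.0217
  palomino: (94 − 92)² / 92 = 0.0435
  cremello: (43 − 46)² / 46 = 0.1957
χ² = 0.0217 + 0.0435 + 0.1957 = 0.2609 ≈ 0.261
Degrees of freedom = 3 − 1 = 2; critical value at α = 0.05 is 5.991.
Since 0.261 < 5.991, we fail to reject the null hypothesis — the data are consistent with the 1:2:1 ratio.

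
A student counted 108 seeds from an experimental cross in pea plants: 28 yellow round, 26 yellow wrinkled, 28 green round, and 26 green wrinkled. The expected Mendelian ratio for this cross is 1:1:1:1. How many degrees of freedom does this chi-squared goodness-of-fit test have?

A goodness-of-fit test with 4 phenotype classes has df = 4 − 1 = 3.

3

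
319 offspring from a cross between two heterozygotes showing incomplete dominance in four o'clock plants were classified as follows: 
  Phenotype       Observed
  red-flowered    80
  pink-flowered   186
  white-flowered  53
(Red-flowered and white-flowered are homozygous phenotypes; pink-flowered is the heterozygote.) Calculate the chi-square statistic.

13.376

With incomplete dominance, a heterozygote × heterozygote cross gives a 1:2:1 phenotypic ratio.
The 1:2:1 ratio has 4 parts, so with N = 319 the expected counts are:
  red-flowered: 319 × 1/4 = 79.75
  pink-flowered: 319 × 2/4 = 159.5
  white-flowered: 319 × 1/4 = 79.75
χ² = Σ (O − E)² / E
  red-flowered: (80 − 79.75)² / 79.75 = 0.0008
  pink-flowered: (186 − 159.5)² / 159.5 = 4.4028
  white-flowered: (53 − 79.75)² / 79.75 = 8.9726
χ² = 0.0008 + 4.4028 + 8.9726 = 13.3762 ≈ 13.376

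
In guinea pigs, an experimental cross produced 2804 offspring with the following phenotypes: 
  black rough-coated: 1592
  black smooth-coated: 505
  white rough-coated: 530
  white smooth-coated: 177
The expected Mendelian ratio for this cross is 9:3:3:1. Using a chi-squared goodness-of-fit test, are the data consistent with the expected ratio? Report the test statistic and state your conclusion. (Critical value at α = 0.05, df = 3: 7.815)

1.009; consistent

Under the 9:3:3:1 hypothesis (Σ ratio = 16, N = 2804):
  black rough-coated: 2804 × 9/16 = 1577.25
  black smooth-coated: 2804 × 3/16 = 525.75
  white rough-coated: 2804 × 3/16 = 525.75
  white smooth-coated: 2804 × 1/16 = 175.25
χ² = Σ (O − E)² / E
  black rough-coated: (1592 − 1577.25)² / 1577.25 = 0.1379
  black smooth-coated: (505 − 525.75)² / 525.75 = 0.8189
  white rough-coated: (530 − 525.75)² / 525.75 = 0.0344
  white smooth-coated: (177 − 175.25)² / 175.25 = 0.0175
χ² = 0.1379 + 0.8189 + 0.0344 + 0.0175 = 1.0087 ≈ 1.009
Degrees of freedom = 4 − 1 = 3; critical value at α = 0.05 is 7.815.
Since 1.009 < 7.815, we fail to reject the null hypothesis — the data are consistent with the 9:3:3:1 ratio.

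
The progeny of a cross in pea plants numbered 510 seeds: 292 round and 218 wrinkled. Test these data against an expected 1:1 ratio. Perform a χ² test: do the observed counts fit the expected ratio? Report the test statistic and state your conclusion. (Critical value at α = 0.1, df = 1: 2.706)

10.737; not consistent

Expected counts for N = 510 under a 1:1 ratio (total parts = 2):
  round: 510 × 1/2 = 255
  wrinkled: 510 × 1/2 = 255
χ² = Σ (O − E)² / E
  round: (292 − 255)² / 255 = 5.3686
  wrinkled: (218 − 255)² / 255 = 5.3686
χ² = 5.3686 + 5.3686 = 10.7372 ≈ 10.737
Degrees of freedom = 2 − 1 = 1; critical value at α = 0.1 is 2.706.
Since 10.737 > 2.706, we reject the null hypothesis — the data do not fit the 1:1 ratio.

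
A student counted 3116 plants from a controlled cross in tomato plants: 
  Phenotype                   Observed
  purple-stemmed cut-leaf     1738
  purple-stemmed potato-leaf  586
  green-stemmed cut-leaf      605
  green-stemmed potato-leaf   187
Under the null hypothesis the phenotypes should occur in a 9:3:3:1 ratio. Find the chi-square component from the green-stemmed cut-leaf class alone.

Under the 9:3:3:1 hypothesis (Σ ratio = 16, N = 3116):
  purple-stemmed cut-leaf: 3116 × 9/16 = 1752.75
  purple-stemmed potato-leaf: 3116 × 3/16 = 584.25
  green-stemmed cut-leaf: 3116 × 3/16 = 584.25
  green-stemmed potato-leaf: 3116 × 1/16 = 194.75
Contribution of green-stemmed cut-leaf: (605 − 584.25)² / 584.25 = 0.7369

0.737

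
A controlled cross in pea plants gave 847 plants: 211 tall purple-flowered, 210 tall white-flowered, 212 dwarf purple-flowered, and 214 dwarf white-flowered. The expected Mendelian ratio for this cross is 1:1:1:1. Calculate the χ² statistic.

0.041

Expected counts for N = 847 under a 1:1:1:1 ratio (total parts = 4):
  tall purple-flowered: 847 × 1/4 = 211.75
  tall white-flowered: 847 × 1/4 = 211.75
  dwarf purple-flowered: 847 × 1/4 = 211.75
  dwarf white-flowered: 847 × 1/4 = 211.75
χ² = Σ (O − E)² / E
  tall purple-flowered: (211 − 211.75)² / 211.75 = 0.0027
  tall white-flowered: (210 − 211.75)² / 211.75 = 0.0145
  dwarf purple-flowered: (212 − 211.75)² / 211.75 = 0.0003
  dwarf white-flowered: (214 − 211.75)² / 211.75 = 0.0239
χ² = 0.0027 + 0.0145 + 0.0003 + 0.0239 = 0.0414 ≈ 0.041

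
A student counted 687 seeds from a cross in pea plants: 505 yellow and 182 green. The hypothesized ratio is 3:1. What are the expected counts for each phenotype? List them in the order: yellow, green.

515.25, 171.75

Total ratio parts = 4. Expected numbers out of 687:
  yellow: 687 × 3/4 = 515.25
  green: 687 × 1/4 = 171.75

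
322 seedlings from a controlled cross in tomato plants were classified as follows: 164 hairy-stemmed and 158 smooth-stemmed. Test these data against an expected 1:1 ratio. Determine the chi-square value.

0.112

The 1:1 ratio has 2 parts, so with N = 322 the expected counts are:
  hairy-stemmed: 322 × 1/2 = 161
  smooth-stemmed: 322 × 1/2 = 161
χ² = Σ (O − E)² / E
  hairy-stemmed: (164 − 161)² / 161 = 0.0559
  smooth-stemmed: (158 − 161)² / 161 = 0.0559
χ² = 0.0559 + 0.0559 = 0.1118 ≈ 0.112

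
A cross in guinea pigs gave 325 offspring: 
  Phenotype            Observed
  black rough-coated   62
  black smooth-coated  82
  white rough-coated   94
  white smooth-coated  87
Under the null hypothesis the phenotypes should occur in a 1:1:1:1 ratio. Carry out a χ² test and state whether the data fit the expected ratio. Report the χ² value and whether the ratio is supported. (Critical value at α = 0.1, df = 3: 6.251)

6.975; not consistent

The 1:1:1:1 ratio has 4 parts, so with N = 325 the expected counts are:
  black rough-coated: 325 × 1/4 = 81.25
  black smooth-coated: 325 × 1/4 = 81.25
  white rough-coated: 325 × 1/4 = 81.25
  white smooth-coated: 325 × 1/4 = 81.25
χ² = Σ (O − E)² / E
  black rough-coated: (62 − 81.25)² / 81.25 = 4.5608
  black smooth-coated: (82 − 81.25)² / 81.25 = 0.0069
  white rough-coated: (94 − 81.25)² / 81.25 = 2.0008
  white smooth-coated: (87 − 81.25)² / 81.25 = 0.4069
χ² = 4.5608 + 0.0069 + 2.0008 + 0.4069 = 6.9754 ≈ 6.975
Degrees of freedom = 4 − 1 = 3; critical value at α = 0.1 is 6.251.
Since 6.975 > 6.251, we reject the null hypothesis — the data do not fit the 1:1:1:1 ratio.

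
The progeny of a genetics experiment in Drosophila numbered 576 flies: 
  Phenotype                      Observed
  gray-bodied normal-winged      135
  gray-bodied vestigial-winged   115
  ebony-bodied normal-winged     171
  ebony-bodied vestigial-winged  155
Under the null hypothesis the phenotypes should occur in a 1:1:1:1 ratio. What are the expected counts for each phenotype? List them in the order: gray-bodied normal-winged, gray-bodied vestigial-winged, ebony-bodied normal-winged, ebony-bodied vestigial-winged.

144, 144, 144, 144

Under the 1:1:1:1 hypothesis (Σ ratio = 4, N = 576):
  gray-bodied normal-winged: 576 × 1/4 = 144
  gray-bodied vestigial-winged: 576 × 1/4 = 144
  ebony-bodied normal-winged: 576 × 1/4 = 144
  ebony-bodied vestigial-winged: 576 × 1/4 = 144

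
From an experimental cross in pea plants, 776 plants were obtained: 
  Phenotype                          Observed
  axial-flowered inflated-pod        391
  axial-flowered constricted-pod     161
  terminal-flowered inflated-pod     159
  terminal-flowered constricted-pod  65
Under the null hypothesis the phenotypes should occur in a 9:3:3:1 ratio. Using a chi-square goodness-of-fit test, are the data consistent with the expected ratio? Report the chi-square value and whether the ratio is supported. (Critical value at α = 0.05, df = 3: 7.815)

13.260; not consistent

Total ratio parts = 16. Expected numbers out of 776:
  axial-flowered inflated-pod: 776 × 9/16 = 436.5
  axial-flowered constricted-pod: 776 × 3/16 = 145.5
  terminal-flowered inflated-pod: 776 × 3/16 = 145.5
  terminal-flowered constricted-pod: 776 × 1/16 = 48.5
χ² = Σ (O − E)² / E
  axial-flowered inflated-pod: (391 − 436.5)² / 436.5 = 4.7428
  axial-flowered constricted-pod: (161 − 145.5)² / 145.5 = 1.6512
  terminal-flowered inflated-pod: (159 − 145.5)² / 145.5 = 1.2526
  terminal-flowered constricted-pod: (65 − 48.5)² / 48.5 = 5.6134
χ² = 4.7428 + 1.6512 + 1.2526 + 5.6134 = 13.260
Degrees of freedom = 4 − 1 = 3; critical value at α = 0.05 is 7.815.
Since 13.260 > 7.815, we reject the null hypothesis — the data do not fit the 9:3:3:1 ratio.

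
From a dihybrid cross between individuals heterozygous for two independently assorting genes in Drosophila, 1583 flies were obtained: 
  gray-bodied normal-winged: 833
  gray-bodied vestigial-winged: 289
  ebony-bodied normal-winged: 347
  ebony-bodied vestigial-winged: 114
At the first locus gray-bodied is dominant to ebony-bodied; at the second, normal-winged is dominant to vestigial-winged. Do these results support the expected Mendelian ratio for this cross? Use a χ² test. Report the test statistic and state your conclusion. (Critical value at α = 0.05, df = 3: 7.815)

A dihybrid F₂ with independent assortment and complete dominance at both loci gives a 9:3:3:1 phenotypic ratio.
Under the 9:3:3:1 hypothesis (Σ ratio = 16, N = 1583):
  gray-bodied normal-winged: 1583 × 9/16 = 890.4375
  gray-bodied vestigial-winged: 1583 × 3/16 = 296.8125
  ebony-bodied normal-winged: 1583 × 3/16 = 296.8125
  ebony-bodied vestigial-winged: 1583 × 1/16 = 98.9375
χ² = Σ (O − E)² / E
  gray-bodied normal-winged: (833 − 890.4375)² / 890.4375 = 3.7050
  gray-bodied vestigial-winged: (289 − 296.8125)² / 296.8125 = 0.2056
  ebony-bodied normal-winged: (347 − 296.8125)² / 296.8125 = 8.4861
  ebony-bodied vestigial-winged: (114 − 98.9375)² / 98.9375 = 2.2932
χ² = 3.7050 + 0.2056 + 8.4861 + 2.2932 = 14.6899 ≈ 14.690
Degrees of freedom = 4 − 1 = 3; critical value at α = 0.05 is 7.815.
Since 14.690 > 7.815, we reject the null hypothesis — the data do not fit the 9:3:3:1 ratio.

14.690; not consistent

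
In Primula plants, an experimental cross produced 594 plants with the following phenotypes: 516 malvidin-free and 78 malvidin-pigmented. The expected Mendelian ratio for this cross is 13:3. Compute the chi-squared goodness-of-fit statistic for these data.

12.309

Total ratio parts = 16. Expected numbers out of 594:
  malvidin-free: 594 × 13/16 = 482.625
  malvidin-pigmented: 594 × 3/16 = 111.375
χ² = Σ (O − E)² / E
  malvidin-free: (516 − 482.625)² / 482.625 = 2.3080
  malvidin-pigmented: (78 − 111.375)² / 111.375 = 10.0013
χ² = 2.3080 + 10.0013 = 12.3093 ≈ 12.309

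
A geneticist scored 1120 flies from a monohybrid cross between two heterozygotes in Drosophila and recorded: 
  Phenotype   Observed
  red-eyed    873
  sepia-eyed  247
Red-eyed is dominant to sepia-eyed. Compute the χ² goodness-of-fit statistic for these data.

5.186

For a monohybrid cross between heterozygotes with complete dominance, the expected phenotypic ratio is 3:1.
The 3:1 ratio has 4 parts, so with N = 1120 the expected counts are:
  red-eyed: 1120 × 3/4 = 840
  sepia-eyed: 1120 × 1/4 = 280
χ² = Σ (O − E)² / E
  red-eyed: (873 − 840)² / 840 = 1.2964
  sepia-eyed: (247 − 280)² / 280 = 3.8893
χ² = 1.2964 + 3.8893 = 5.1857 ≈ 5.186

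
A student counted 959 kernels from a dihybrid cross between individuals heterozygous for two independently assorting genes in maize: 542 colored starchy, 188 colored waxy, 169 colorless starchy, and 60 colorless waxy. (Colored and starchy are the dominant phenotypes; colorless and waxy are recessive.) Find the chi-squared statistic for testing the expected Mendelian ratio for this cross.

1.035

A dihybrid F₂ with independent assortment and complete dominance at both loci gives a 9:3:3:1 phenotypic ratio.
Expected counts for N = 959 under a 9:3:3:1 ratio (total parts = 16):
  colored starchy: 959 × 9/16 = 539.4375
  colored waxy: 959 × 3/16 = 179.8125
  colorless starchy: 959 × 3/16 = 179.8125
  colorless waxy: 959 × 1/16 = 59.9375
χ² = Σ (O − E)² / E
  colored starchy: (542 − 539.4375)² / 539.4375 = 0.0122
  colored waxy: (188 − 179.8125)² / 179.8125 = 0.3728
  colorless starchy: (169 − 179.8125)² / 179.8125 = 0.6502
  colorless waxy: (60 − 59.9375)² / 59.9375 = 0.0001
χ² = 0.0122 + 0.3728 + 0.6502 + 0.0001 = 1.0353 ≈ 1.035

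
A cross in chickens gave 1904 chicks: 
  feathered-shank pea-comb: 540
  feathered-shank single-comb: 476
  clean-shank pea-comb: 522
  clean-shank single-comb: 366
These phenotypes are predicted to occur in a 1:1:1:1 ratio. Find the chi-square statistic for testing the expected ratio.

38.471

Expected counts for N = 1904 under a 1:1:1:1 ratio (total parts = 4):
  feathered-shank pea-comb: 1904 × 1/4 = 476
  feathered-shank single-comb: 1904 × 1/4 = 476
  clean-shank pea-comb: 1904 × 1/4 = 476
  clean-shank single-comb: 1904 × 1/4 = 476
χ² = Σ (O − E)² / E
  feathered-shank pea-comb: (540 − 476)² / 476 = 8.6050
  feathered-shank single-comb: (476 − 476)² / 476 = 0.0000
  clean-shank pea-comb: (522 − 476)² / 476 = 4.4454
  clean-shank single-comb: (366 − 476)² / 476 = 25.4202
χ² = 8.6050 + 0.0000 + 4.4454 + 25.4202 = 38.4706 ≈ 38.471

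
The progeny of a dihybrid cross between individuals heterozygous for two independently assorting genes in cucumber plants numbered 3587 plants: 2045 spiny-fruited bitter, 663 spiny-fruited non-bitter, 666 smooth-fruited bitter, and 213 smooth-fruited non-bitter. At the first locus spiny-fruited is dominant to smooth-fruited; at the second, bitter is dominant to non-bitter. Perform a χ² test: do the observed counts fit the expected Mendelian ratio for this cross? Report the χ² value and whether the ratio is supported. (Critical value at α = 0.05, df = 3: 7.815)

1.128; consistent

A dihybrid F₂ with independent assortment and complete dominance at both loci gives a 9:3:3:1 phenotypic ratio.
The 9:3:3:1 ratio has 16 parts, so with N = 3587 the expected counts are:
  spiny-fruited bitter: 3587 × 9/16 = 2017.6875
  spiny-fruited non-bitter: 3587 × 3/16 = 672.5625
  smooth-fruited bitter: 3587 × 3/16 = 672.5625
  smooth-fruited non-bitter: 3587 × 1/16 = 224.1875
χ² = Σ (O − E)² / E
  spiny-fruited bitter: (2045 − 2017.6875)² / 2017.6875 = 0.3697
  spiny-fruited non-bitter: (663 − 672.5625)² / 672.5625 = 0.1360
  smooth-fruited bitter: (666 − 672.5625)² / 672.5625 = 0.0640
  smooth-fruited non-bitter: (213 − 224.1875)² / 224.1875 = 0.5583
χ² = 0.3697 + 0.1360 + 0.0640 + 0.5583 = 1.128
Degrees of freedom = 4 − 1 = 3; critical value at α = 0.05 is 7.815.
Since 1.128 < 7.815, we fail to reject the null hypothesis — the data are consistent with the 9:3:3:1 ratio.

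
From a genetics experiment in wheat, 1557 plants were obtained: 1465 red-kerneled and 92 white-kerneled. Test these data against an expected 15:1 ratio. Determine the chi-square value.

Total ratio parts = 16. Expected numbers out of 1557:
  red-kerneled: 1557 × 15/16 = 1459.6875
  white-kerneled: 1557 × 1/16 = 97.3125
χ² = Σ (O − E)² / E
  red-kerneled: (1465 − 1459.6875)² / 1459.6875 = 0.0193
  white-kerneled: (92 − 97.3125)² / 97.3125 = 0.2900
χ² = 0.0193 + 0.2900 = 0.3093 ≈ 0.309

0.309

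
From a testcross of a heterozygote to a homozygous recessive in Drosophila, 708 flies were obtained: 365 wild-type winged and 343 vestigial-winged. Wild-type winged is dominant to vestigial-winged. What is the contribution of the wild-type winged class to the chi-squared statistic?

A testcross of a heterozygote (Aa × aa) gives a 1:1 phenotypic ratio.
The 1:1 ratio has 2 parts, so with N = 708 the expected counts are:
  wild-type winged: 708 × 1/2 = 354
  vestigial-winged: 708 × 1/2 = 354
Contribution of wild-type winged: (365 − 354)² / 354 = 0.3418

0.342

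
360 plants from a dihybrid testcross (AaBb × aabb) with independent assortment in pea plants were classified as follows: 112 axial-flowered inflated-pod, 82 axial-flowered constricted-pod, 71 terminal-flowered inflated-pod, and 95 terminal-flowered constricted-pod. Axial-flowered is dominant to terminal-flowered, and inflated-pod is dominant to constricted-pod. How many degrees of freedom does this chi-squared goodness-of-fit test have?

3

A dihybrid testcross with independent assortment gives a 1:1:1:1 ratio.
A goodness-of-fit test with 4 phenotype classes has df = 4 − 1 = 3.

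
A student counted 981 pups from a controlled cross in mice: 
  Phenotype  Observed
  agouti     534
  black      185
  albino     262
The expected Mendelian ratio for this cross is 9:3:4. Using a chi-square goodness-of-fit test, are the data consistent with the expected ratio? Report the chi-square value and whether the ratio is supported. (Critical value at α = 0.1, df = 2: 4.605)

Under the 9:3:4 hypothesis (Σ ratio = 16, N = 981):
  agouti: 981 × 9/16 = 551.8125
  black: 981 × 3/16 = 183.9375
  albino: 981 × 4/16 = 245.25
χ² = Σ (O − E)² / E
  agouti: (534 − 551.8125)² / 551.8125 = 0.5750
  black: (185 − 183.9375)² / 183.9375 = 0.0061
  albino: (262 − 245.25)² / 245.25 = 1.1440
χ² = 0.5750 + 0.0061 + 1.1440 = 1.7251 ≈ 1.725
Degrees of freedom = 3 − 1 = 2; critical value at α = 0.1 is 4.605.
Since 1.725 < 4.605, we fail to reject the null hypothesis — the data are consistent with the 9:3:4 ratio.

1.725; consistent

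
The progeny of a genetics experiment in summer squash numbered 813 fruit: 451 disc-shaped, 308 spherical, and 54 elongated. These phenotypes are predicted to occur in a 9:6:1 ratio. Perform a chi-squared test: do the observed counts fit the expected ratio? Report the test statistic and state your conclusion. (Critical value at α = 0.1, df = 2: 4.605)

Total ratio parts = 16. Expected numbers out of 813:
  disc-shaped: 813 × 9/16 = 457.3125
  spherical: 813 × 6/16 = 304.875
  elongated: 813 × 1/16 = 50.8125
χ² = Σ (O − E)² / E
  disc-shaped: (451 − 457.3125)² / 457.3125 = 0.0871
  spherical: (308 − 304.875)² / 304.875 = 0.0320
  elongated: (54 − 50.8125)² / 50.8125 = 0.2000
χ² = 0.0871 + 0.0320 + 0.2000 = 0.3191 ≈ 0.319
Degrees of freedom = 3 − 1 = 2; critical value at α = 0.1 is 4.605.
Since 0.319 < 4.605, we fail to reject the null hypothesis — the data are consistent with the 9:6:1 ratio.

0.319; consistent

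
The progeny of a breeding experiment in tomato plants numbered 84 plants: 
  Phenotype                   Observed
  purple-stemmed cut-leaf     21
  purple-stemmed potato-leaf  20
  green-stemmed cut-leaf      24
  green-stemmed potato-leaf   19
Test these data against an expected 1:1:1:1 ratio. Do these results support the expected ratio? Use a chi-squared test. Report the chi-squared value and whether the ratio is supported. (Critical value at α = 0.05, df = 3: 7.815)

0.667; consistent

Under the 1:1:1:1 hypothesis (Σ ratio = 4, N = 84):
  purple-stemmed cut-leaf: 84 × 1/4 = 21
  purple-stemmed potato-leaf: 84 × 1/4 = 21
  green-stemmed cut-leaf: 84 × 1/4 = 21
  green-stemmed potato-leaf: 84 × 1/4 = 21
χ² = Σ (O − E)² / E
  purple-stemmed cut-leaf: (21 − 21)² / 21 = 0.0000
  purple-stemmed potato-leaf: (20 − 21)² / 21 = 0.0476
  green-stemmed cut-leaf: (24 − 21)² / 21 = 0.4286
  green-stemmed potato-leaf: (19 − 21)² / 21 = 0.1905
χ² = 0.0000 + 0.0476 + 0.4286 + 0.1905 = 0.6667 ≈ 0.667
Degrees of freedom = 4 − 1 = 3; critical value at α = 0.05 is 7.815.
Since 0.667 < 7.815, we fail to reject the null hypothesis — the data are consistent with the 1:1:1:1 ratio.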